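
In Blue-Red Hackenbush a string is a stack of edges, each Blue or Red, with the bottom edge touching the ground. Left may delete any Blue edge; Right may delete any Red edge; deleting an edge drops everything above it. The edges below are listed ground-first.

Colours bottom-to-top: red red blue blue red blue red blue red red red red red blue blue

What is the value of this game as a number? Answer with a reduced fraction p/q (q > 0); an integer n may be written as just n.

v(r) = { — | 0 } = -1
v(rr) = { — | -1; 0 } = -2
v(rrb) = { -2 | -1; 0 } = -3/2
v(rrbb) = { -2; -3/2 | -1; 0 } = -5/4
v(rrbbr) = { -2; -3/2 | -5/4; -1; 0 } = -11/8
v(rrbbrb) = { -2; -3/2; -11/8 | -5/4; -1; 0 } = -21/16
v(rrbbrbr) = { -2; -3/2; -11/8 | -21/16; -5/4; -1; 0 } = -43/32
v(rrbbrbrb) = { -2; -3/2; -11/8; -43/32 | -21/16; -5/4; -1; 0 } = -85/64
v(rrbbrbrbr) = { -2; -3/2; -11/8; -43/32 | -85/64; -21/16; -5/4; -1; 0 } = -171/128
v(rrbbrbrbrr) = { -2; -3/2; -11/8; -43/32 | -171/128; -85/64; -21/16; -5/4; -1; 0 } = -343/256
v(rrbbrbrbrrr) = { -2; -3/2; -11/8; -43/32 | -343/256; -171/128; -85/64; -21/16; -5/4; -1; 0 } = -687/512
v(rrbbrbrbrrrr) = { -2; -3/2; -11/8; -43/32 | -687/512; -343/256; -171/128; -85/64; -21/16; -5/4; -1; 0 } = -1375/1024
v(rrbbrbrbrrrrr) = { -2; -3/2; -11/8; -43/32 | -1375/1024; -687/512; -343/256; -171/128; -85/64; -21/16; -5/4; -1; 0 } = -2751/2048
v(rrbbrbrbrrrrrb) = { -2; -3/2; -11/8; -43/32; -2751/2048 | -1375/1024; -687/512; -343/256; -171/128; -85/64; -21/16; -5/4; -1; 0 } = -5501/4096
v(rrbbrbrbrrrrrbb) = { -2; -3/2; -11/8; -43/32; -2751/2048; -5501/4096 | -1375/1024; -687/512; -343/256; -171/128; -85/64; -21/16; -5/4; -1; 0 } = -11001/8192

-11001/8192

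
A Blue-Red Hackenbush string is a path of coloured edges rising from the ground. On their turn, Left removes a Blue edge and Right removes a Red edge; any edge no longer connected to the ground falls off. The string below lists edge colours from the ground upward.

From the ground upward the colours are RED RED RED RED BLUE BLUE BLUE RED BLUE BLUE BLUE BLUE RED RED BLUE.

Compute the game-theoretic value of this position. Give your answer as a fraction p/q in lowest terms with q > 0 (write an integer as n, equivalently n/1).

Prefix values for RED RED RED RED BLUE BLUE BLUE RED BLUE BLUE BLUE BLUE RED RED BLUE via {L|R} + simplicity:
val_1 [R]  L=[]  R=[0]  — -1
val_2 [RR]  L=[]  R=[-1,0]  — -2
val_3 [RRR]  L=[]  R=[-2,-1,0]  — -3
val_4 [RRRR]  L=[]  R=[-3,-2,-1,0]  — -4
val_5 [RRRRB]  L=[-4]  R=[-3,-2,-1,0]  — -7/2
val_6 [RRRRBB]  L=[-4,-7/2]  R=[-3,-2,-1,0]  — -13/4
val_7 [RRRRBBB]  L=[-4,-7/2,-13/4]  R=[-3,-2,-1,0]  — -25/8
val_8 [RRRRBBBR]  L=[-4,-7/2,-13/4]  R=[-25/8,-3,-2,-1,0]  — -51/16
val_9 [RRRRBBBRB]  L=[-4,-7/2,-13/4,-51/16]  R=[-25/8,-3,-2,-1,0]  — -101/32
val_10 [RRRRBBBRBB]  L=[-4,-7/2,-13/4,-51/16,-101/32]  R=[-25/8,-3,-2,-1,0]  — -201/64
val_11 [RRRRBBBRBBB]  L=[-4,-7/2,-13/4,-51/16,-101/32,-201/64]  R=[-25/8,-3,-2,-1,0]  — -401/128
val_12 [RRRRBBBRBBBB]  L=[-4,-7/2,-13/4,-51/16,-101/32,-201/64,-401/128]  R=[-25/8,-3,-2,-1,0]  — -801/256
val_13 [RRRRBBBRBBBBR]  L=[-4,-7/2,-13/4,-51/16,-101/32,-201/64,-401/128]  R=[-801/256,-25/8,-3,-2,-1,0]  — -1603/512
val_14 [RRRRBBBRBBBBRR]  L=[-4,-7/2,-13/4,-51/16,-101/32,-201/64,-401/128]  R=[-1603/512,-801/256,-25/8,-3,-2,-1,0]  — -3207/1024
val_15 [RRRRBBBRBBBBRRB]  L=[-4,-7/2,-13/4,-51/16,-101/32,-201/64,-401/128,-3207/1024]  R=[-1603/512,-801/256,-25/8,-3,-2,-1,0]  — -6413/2048

-6413/2048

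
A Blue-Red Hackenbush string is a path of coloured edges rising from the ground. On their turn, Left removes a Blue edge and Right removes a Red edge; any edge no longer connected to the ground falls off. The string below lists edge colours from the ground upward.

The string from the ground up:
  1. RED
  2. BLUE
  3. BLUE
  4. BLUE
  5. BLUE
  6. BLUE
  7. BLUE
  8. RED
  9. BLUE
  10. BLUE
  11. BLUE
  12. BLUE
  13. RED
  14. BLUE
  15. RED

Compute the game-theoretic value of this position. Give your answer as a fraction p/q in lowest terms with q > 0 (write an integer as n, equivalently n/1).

Prefix values for RED BLUE BLUE BLUE BLUE BLUE BLUE RED BLUE BLUE BLUE BLUE RED BLUE RED via {L|R} + simplicity:
step 1: add RED to get R; options L={ ∅ } R={ 0 } gives -1
step 2: add BLUE to get RB; options L={ -1 } R={ 0 } gives -1/2
step 3: add BLUE to get RBB; options L={ -1; -1/2 } R={ 0 } gives -1/4
step 4: add BLUE to get RBBB; options L={ -1; -1/2; -1/4 } R={ 0 } gives -1/8
step 5: add BLUE to get RBBBB; options L={ -1; -1/2; -1/4; -1/8 } R={ 0 } gives -1/16
step 6: add BLUE to get RBBBBB; options L={ -1; -1/2; -1/4; -1/8; -1/16 } R={ 0 } gives -1/32
step 7: add BLUE to get RBBBBBB; options L={ -1; -1/2; -1/4; -1/8; -1/16; -1/32 } R={ 0 } gives -1/64
step 8: add RED to get RBBBBBBR; options L={ -1; -1/2; -1/4; -1/8; -1/16; -1/32 } R={ -1/64; 0 } gives -3/128
step 9: add BLUE to get RBBBBBBRB; options L={ -1; -1/2; -1/4; -1/8; -1/16; -1/32; -3/128 } R={ -1/64; 0 } gives -5/256
step 10: add BLUE to get RBBBBBBRBB; options L={ -1; -1/2; -1/4; -1/8; -1/16; -1/32; -3/128; -5/256 } R={ -1/64; 0 } gives -9/512
step 11: add BLUE to get RBBBBBBRBBB; options L={ -1; -1/2; -1/4; -1/8; -1/16; -1/32; -3/128; -5/256; -9/512 } R={ -1/64; 0 } gives -17/1024
step 12: add BLUE to get RBBBBBBRBBBB; options L={ -1; -1/2; -1/4; -1/8; -1/16; -1/32; -3/128; -5/256; -9/512; -17/1024 } R={ -1/64; 0 } gives -33/2048
step 13: add RED to get RBBBBBBRBBBBR; options L={ -1; -1/2; -1/4; -1/8; -1/16; -1/32; -3/128; -5/256; -9/512; -17/1024 } R={ -33/2048; -1/64; 0 } gives -67/4096
step 14: add BLUE to get RBBBBBBRBBBBRB; options L={ -1; -1/2; -1/4; -1/8; -1/16; -1/32; -3/128; -5/256; -9/512; -17/1024; -67/4096 } R={ -33/2048; -1/64; 0 } gives -133/8192
step 15: add RED to get RBBBBBBRBBBBRBR; options L={ -1; -1/2; -1/4; -1/8; -1/16; -1/32; -3/128; -5/256; -9/512; -17/1024; -67/4096 } R={ -133/8192; -33/2048; -1/64; 0 } gives -267/16384

-267/16384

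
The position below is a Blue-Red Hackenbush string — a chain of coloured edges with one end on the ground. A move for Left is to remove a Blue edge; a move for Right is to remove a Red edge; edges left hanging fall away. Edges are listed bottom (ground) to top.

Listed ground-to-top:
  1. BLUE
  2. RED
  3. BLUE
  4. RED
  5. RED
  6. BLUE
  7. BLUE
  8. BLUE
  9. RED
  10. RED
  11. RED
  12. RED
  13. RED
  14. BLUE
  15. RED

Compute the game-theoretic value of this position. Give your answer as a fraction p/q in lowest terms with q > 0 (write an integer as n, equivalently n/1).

Build val(s[:k]) for k = 1..15, string s = BLUE RED BLUE RED RED BLUE BLUE BLUE RED RED RED RED RED BLUE RED.
val(B) = { 0 | (no moves) } -> 1
val(BR) = { 0 | 1 } -> 1/2
val(BRB) = { 0 1/2 | 1 } -> 3/4
val(BRBR) = { 0 1/2 | 3/4 1 } -> 5/8
val(BRBRR) = { 0 1/2 | 5/8 3/4 1 } -> 9/16
val(BRBRRB) = { 0 1/2 9/16 | 5/8 3/4 1 } -> 19/32
val(BRBRRBB) = { 0 1/2 9/16 19/32 | 5/8 3/4 1 } -> 39/64
val(BRBRRBBB) = { 0 1/2 9/16 19/32 39/64 | 5/8 3/4 1 } -> 79/128
val(BRBRRBBBR) = { 0 1/2 9/16 19/32 39/64 | 79/128 5/8 3/4 1 } -> 157/256
val(BRBRRBBBRR) = { 0 1/2 9/16 19/32 39/64 | 157/256 79/128 5/8 3/4 1 } -> 313/512
val(BRBRRBBBRRR) = { 0 1/2 9/16 19/32 39/64 | 313/512 157/256 79/128 5/8 3/4 1 } -> 625/1024
val(BRBRRBBBRRRR) = { 0 1/2 9/16 19/32 39/64 | 625/1024 313/512 157/256 79/128 5/8 3/4 1 } -> 1249/2048
val(BRBRRBBBRRRRR) = { 0 1/2 9/16 19/32 39/64 | 1249/2048 625/1024 313/512 157/256 79/128 5/8 3/4 1 } -> 2497/4096
val(BRBRRBBBRRRRRB) = { 0 1/2 9/16 19/32 39/64 2497/4096 | 1249/2048 625/1024 313/512 157/256 79/128 5/8 3/4 1 } -> 4995/8192
val(BRBRRBBBRRRRRBR) = { 0 1/2 9/16 19/32 39/64 2497/4096 | 4995/8192 1249/2048 625/1024 313/512 157/256 79/128 5/8 3/4 1 } -> 9989/16384

9989/16384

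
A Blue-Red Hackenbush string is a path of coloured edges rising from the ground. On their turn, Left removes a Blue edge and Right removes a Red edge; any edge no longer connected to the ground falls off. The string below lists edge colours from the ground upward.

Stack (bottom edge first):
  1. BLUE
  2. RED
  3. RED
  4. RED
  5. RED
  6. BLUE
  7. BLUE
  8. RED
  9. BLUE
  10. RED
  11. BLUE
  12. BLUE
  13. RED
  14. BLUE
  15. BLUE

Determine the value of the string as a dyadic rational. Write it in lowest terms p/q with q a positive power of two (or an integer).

Prefix values for BLUE RED RED RED RED BLUE BLUE RED BLUE RED BLUE BLUE RED BLUE BLUE via {L|R} + simplicity:
step 1: add BLUE to get B; options L={ 0 } R={ ∅ } => 1
step 2: add RED to get BR; options L={ 0 } R={ 1 } => 1/2
step 3: add RED to get BRR; options L={ 0 } R={ 1/2, 1 } => 1/4
step 4: add RED to get BRRR; options L={ 0 } R={ 1/4, 1/2, 1 } => 1/8
step 5: add RED to get BRRRR; options L={ 0 } R={ 1/8, 1/4, 1/2, 1 } => 1/16
step 6: add BLUE to get BRRRRB; options L={ 0, 1/16 } R={ 1/8, 1/4, 1/2, 1 } => 3/32
step 7: add BLUE to get BRRRRBB; options L={ 0, 1/16, 3/32 } R={ 1/8, 1/4, 1/2, 1 } => 7/64
step 8: add RED to get BRRRRBBR; options L={ 0, 1/16, 3/32 } R={ 7/64, 1/8, 1/4, 1/2, 1 } => 13/128
step 9: add BLUE to get BRRRRBBRB; options L={ 0, 1/16, 3/32, 13/128 } R={ 7/64, 1/8, 1/4, 1/2, 1 } => 27/256
step 10: add RED to get BRRRRBBRBR; options L={ 0, 1/16, 3/32, 13/128 } R={ 27/256, 7/64, 1/8, 1/4, 1/2, 1 } => 53/512
step 11: add BLUE to get BRRRRBBRBRB; options L={ 0, 1/16, 3/32, 13/128, 53/512 } R={ 27/256, 7/64, 1/8, 1/4, 1/2, 1 } => 107/1024
step 12: add BLUE to get BRRRRBBRBRBB; options L={ 0, 1/16, 3/32, 13/128, 53/512, 107/1024 } R={ 27/256, 7/64, 1/8, 1/4, 1/2, 1 } => 215/2048
step 13: add RED to get BRRRRBBRBRBBR; options L={ 0, 1/16, 3/32, 13/128, 53/512, 107/1024 } R={ 215/2048, 27/256, 7/64, 1/8, 1/4, 1/2, 1 } => 429/4096
step 14: add BLUE to get BRRRRBBRBRBBRB; options L={ 0, 1/16, 3/32, 13/128, 53/512, 107/1024, 429/4096 } R={ 215/2048, 27/256, 7/64, 1/8, 1/4, 1/2, 1 } => 859/8192
step 15: add BLUE to get BRRRRBBRBRBBRBB; options L={ 0, 1/16, 3/32, 13/128, 53/512, 107/1024, 429/4096, 859/8192 } R={ 215/2048, 27/256, 7/64, 1/8, 1/4, 1/2, 1 } => 1719/16384

1719/16384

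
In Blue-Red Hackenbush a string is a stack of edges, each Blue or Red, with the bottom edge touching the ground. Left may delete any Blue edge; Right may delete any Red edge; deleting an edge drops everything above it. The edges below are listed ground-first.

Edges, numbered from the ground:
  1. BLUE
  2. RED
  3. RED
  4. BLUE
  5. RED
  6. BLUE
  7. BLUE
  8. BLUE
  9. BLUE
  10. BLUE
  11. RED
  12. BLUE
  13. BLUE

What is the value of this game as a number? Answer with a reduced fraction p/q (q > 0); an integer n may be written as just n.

1527/4096

Prefix values for BLUE RED RED BLUE RED BLUE BLUE BLUE BLUE BLUE RED BLUE BLUE via {L|R} + simplicity:
edge 1 of 13 (BLUE): { 0 | none } → 1
edge 2 of 13 (RED): { 0 | 1 } → 1/2
edge 3 of 13 (RED): { 0 | 1/2; 1 } → 1/4
edge 4 of 13 (BLUE): { 0; 1/4 | 1/2; 1 } → 3/8
edge 5 of 13 (RED): { 0; 1/4 | 3/8; 1/2; 1 } → 5/16
edge 6 of 13 (BLUE): { 0; 1/4; 5/16 | 3/8; 1/2; 1 } → 11/32
edge 7 of 13 (BLUE): { 0; 1/4; 5/16; 11/32 | 3/8; 1/2; 1 } → 23/64
edge 8 of 13 (BLUE): { 0; 1/4; 5/16; 11/32; 23/64 | 3/8; 1/2; 1 } → 47/128
edge 9 of 13 (BLUE): { 0; 1/4; 5/16; 11/32; 23/64; 47/128 | 3/8; 1/2; 1 } → 95/256
edge 10 of 13 (BLUE): { 0; 1/4; 5/16; 11/32; 23/64; 47/128; 95/256 | 3/8; 1/2; 1 } → 191/512
edge 11 of 13 (RED): { 0; 1/4; 5/16; 11/32; 23/64; 47/128; 95/256 | 191/512; 3/8; 1/2; 1 } → 381/1024
edge 12 of 13 (BLUE): { 0; 1/4; 5/16; 11/32; 23/64; 47/128; 95/256; 381/1024 | 191/512; 3/8; 1/2; 1 } → 763/2048
edge 13 of 13 (BLUE): { 0; 1/4; 5/16; 11/32; 23/64; 47/128; 95/256; 381/1024; 763/2048 | 191/512; 3/8; 1/2; 1 } → 1527/4096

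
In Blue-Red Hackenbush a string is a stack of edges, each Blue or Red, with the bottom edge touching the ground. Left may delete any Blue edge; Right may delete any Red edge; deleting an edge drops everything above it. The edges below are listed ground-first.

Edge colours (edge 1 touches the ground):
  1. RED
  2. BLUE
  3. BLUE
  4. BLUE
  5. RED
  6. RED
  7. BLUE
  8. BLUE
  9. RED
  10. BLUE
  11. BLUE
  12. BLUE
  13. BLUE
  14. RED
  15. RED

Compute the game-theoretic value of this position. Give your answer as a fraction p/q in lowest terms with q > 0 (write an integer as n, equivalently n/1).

Prefix values for RED BLUE BLUE BLUE RED RED BLUE BLUE RED BLUE BLUE BLUE BLUE RED RED via {L|R} + simplicity:
v_1 [R]  L=[]  R=[0]  -> -1
v_2 [RB]  L=[-1]  R=[0]  -> -1/2
v_3 [RBB]  L=[-1; -1/2]  R=[0]  -> -1/4
v_4 [RBBB]  L=[-1; -1/2; -1/4]  R=[0]  -> -1/8
v_5 [RBBBR]  L=[-1; -1/2; -1/4]  R=[-1/8; 0]  -> -3/16
v_6 [RBBBRR]  L=[-1; -1/2; -1/4]  R=[-3/16; -1/8; 0]  -> -7/32
v_7 [RBBBRRB]  L=[-1; -1/2; -1/4; -7/32]  R=[-3/16; -1/8; 0]  -> -13/64
v_8 [RBBBRRBB]  L=[-1; -1/2; -1/4; -7/32; -13/64]  R=[-3/16; -1/8; 0]  -> -25/128
v_9 [RBBBRRBBR]  L=[-1; -1/2; -1/4; -7/32; -13/64]  R=[-25/128; -3/16; -1/8; 0]  -> -51/256
v_10 [RBBBRRBBRB]  L=[-1; -1/2; -1/4; -7/32; -13/64; -51/256]  R=[-25/128; -3/16; -1/8; 0]  -> -101/512
v_11 [RBBBRRBBRBB]  L=[-1; -1/2; -1/4; -7/32; -13/64; -51/256; -101/512]  R=[-25/128; -3/16; -1/8; 0]  -> -201/1024
v_12 [RBBBRRBBRBBB]  L=[-1; -1/2; -1/4; -7/32; -13/64; -51/256; -101/512; -201/1024]  R=[-25/128; -3/16; -1/8; 0]  -> -401/2048
v_13 [RBBBRRBBRBBBB]  L=[-1; -1/2; -1/4; -7/32; -13/64; -51/256; -101/512; -201/1024; -401/2048]  R=[-25/128; -3/16; -1/8; 0]  -> -801/4096
v_14 [RBBBRRBBRBBBBR]  L=[-1; -1/2; -1/4; -7/32; -13/64; -51/256; -101/512; -201/1024; -401/2048]  R=[-801/4096; -25/128; -3/16; -1/8; 0]  -> -1603/8192
v_15 [RBBBRRBBRBBBBRR]  L=[-1; -1/2; -1/4; -7/32; -13/64; -51/256; -101/512; -201/1024; -401/2048]  R=[-1603/8192; -801/4096; -25/128; -3/16; -1/8; 0]  -> -3207/16384

-3207/16384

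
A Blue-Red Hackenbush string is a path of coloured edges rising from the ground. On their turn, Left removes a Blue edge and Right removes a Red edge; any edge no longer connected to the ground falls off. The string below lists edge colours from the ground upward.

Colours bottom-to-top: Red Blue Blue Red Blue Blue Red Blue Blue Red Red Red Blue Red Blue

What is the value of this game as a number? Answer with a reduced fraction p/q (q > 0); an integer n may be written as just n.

-4725/16384

value_1 [R]  L=[]  R=[0]  => -1
value_2 [RB]  L=[-1]  R=[0]  => -1/2
value_3 [RBB]  L=[-1 -1/2]  R=[0]  => -1/4
value_4 [RBBR]  L=[-1 -1/2]  R=[-1/4 0]  => -3/8
value_5 [RBBRB]  L=[-1 -1/2 -3/8]  R=[-1/4 0]  => -5/16
value_6 [RBBRBB]  L=[-1 -1/2 -3/8 -5/16]  R=[-1/4 0]  => -9/32
value_7 [RBBRBBR]  L=[-1 -1/2 -3/8 -5/16]  R=[-9/32 -1/4 0]  => -19/64
value_8 [RBBRBBRB]  L=[-1 -1/2 -3/8 -5/16 -19/64]  R=[-9/32 -1/4 0]  => -37/128
value_9 [RBBRBBRBB]  L=[-1 -1/2 -3/8 -5/16 -19/64 -37/128]  R=[-9/32 -1/4 0]  => -73/256
value_10 [RBBRBBRBBR]  L=[-1 -1/2 -3/8 -5/16 -19/64 -37/128]  R=[-73/256 -9/32 -1/4 0]  => -147/512
value_11 [RBBRBBRBBRR]  L=[-1 -1/2 -3/8 -5/16 -19/64 -37/128]  R=[-147/512 -73/256 -9/32 -1/4 0]  => -295/1024
value_12 [RBBRBBRBBRRR]  L=[-1 -1/2 -3/8 -5/16 -19/64 -37/128]  R=[-295/1024 -147/512 -73/256 -9/32 -1/4 0]  => -591/2048
value_13 [RBBRBBRBBRRRB]  L=[-1 -1/2 -3/8 -5/16 -19/64 -37/128 -591/2048]  R=[-295/1024 -147/512 -73/256 -9/32 -1/4 0]  => -1181/4096
value_14 [RBBRBBRBBRRRBR]  L=[-1 -1/2 -3/8 -5/16 -19/64 -37/128 -591/2048]  R=[-1181/4096 -295/1024 -147/512 -73/256 -9/32 -1/4 0]  => -2363/8192
value_15 [RBBRBBRBBRRRBRB]  L=[-1 -1/2 -3/8 -5/16 -19/64 -37/128 -591/2048 -2363/8192]  R=[-1181/4096 -295/1024 -147/512 -73/256 -9/32 -1/4 0]  => -4725/16384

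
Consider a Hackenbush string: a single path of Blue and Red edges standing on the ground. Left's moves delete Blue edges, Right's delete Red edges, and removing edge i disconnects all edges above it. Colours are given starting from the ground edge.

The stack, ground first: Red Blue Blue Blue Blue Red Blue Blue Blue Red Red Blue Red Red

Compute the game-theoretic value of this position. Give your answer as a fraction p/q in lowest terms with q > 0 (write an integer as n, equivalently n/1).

edge 1 of 14 (Red): { · | 0 } -> -1
edge 2 of 14 (Blue): { -1 | 0 } -> -1/2
edge 3 of 14 (Blue): { -1,-1/2 | 0 } -> -1/4
edge 4 of 14 (Blue): { -1,-1/2,-1/4 | 0 } -> -1/8
edge 5 of 14 (Blue): { -1,-1/2,-1/4,-1/8 | 0 } -> -1/16
edge 6 of 14 (Red): { -1,-1/2,-1/4,-1/8 | -1/16,0 } -> -3/32
edge 7 of 14 (Blue): { -1,-1/2,-1/4,-1/8,-3/32 | -1/16,0 } -> -5/64
edge 8 of 14 (Blue): { -1,-1/2,-1/4,-1/8,-3/32,-5/64 | -1/16,0 } -> -9/128
edge 9 of 14 (Blue): { -1,-1/2,-1/4,-1/8,-3/32,-5/64,-9/128 | -1/16,0 } -> -17/256
edge 10 of 14 (Red): { -1,-1/2,-1/4,-1/8,-3/32,-5/64,-9/128 | -17/256,-1/16,0 } -> -35/512
edge 11 of 14 (Red): { -1,-1/2,-1/4,-1/8,-3/32,-5/64,-9/128 | -35/512,-17/256,-1/16,0 } -> -71/1024
edge 12 of 14 (Blue): { -1,-1/2,-1/4,-1/8,-3/32,-5/64,-9/128,-71/1024 | -35/512,-17/256,-1/16,0 } -> -141/2048
edge 13 of 14 (Red): { -1,-1/2,-1/4,-1/8,-3/32,-5/64,-9/128,-71/1024 | -141/2048,-35/512,-17/256,-1/16,0 } -> -283/4096
edge 14 of 14 (Red): { -1,-1/2,-1/4,-1/8,-3/32,-5/64,-9/128,-71/1024 | -283/4096,-141/2048,-35/512,-17/256,-1/16,0 } -> -567/8192

-567/8192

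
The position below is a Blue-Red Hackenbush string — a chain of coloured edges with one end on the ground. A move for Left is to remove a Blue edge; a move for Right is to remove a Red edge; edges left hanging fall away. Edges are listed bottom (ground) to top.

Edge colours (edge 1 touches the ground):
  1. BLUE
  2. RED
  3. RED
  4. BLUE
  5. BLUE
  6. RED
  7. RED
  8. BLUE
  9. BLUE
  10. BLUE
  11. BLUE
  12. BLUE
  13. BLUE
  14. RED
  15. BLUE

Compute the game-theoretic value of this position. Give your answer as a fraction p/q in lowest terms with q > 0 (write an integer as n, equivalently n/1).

6651/16384

Recurse on prefixes of the 15-edge string BLUE RED RED BLUE BLUE RED RED BLUE BLUE BLUE BLUE BLUE BLUE RED BLUE:
B: Left { 0 }, Right { ∅ } ⇒ simplest 1
BR: Left { 0 }, Right { 1 } ⇒ simplest 1/2
BRR: Left { 0 }, Right { 1/2,1 } ⇒ simplest 1/4
BRRB: Left { 0,1/4 }, Right { 1/2,1 } ⇒ simplest 3/8
BRRBB: Left { 0,1/4,3/8 }, Right { 1/2,1 } ⇒ simplest 7/16
BRRBBR: Left { 0,1/4,3/8 }, Right { 7/16,1/2,1 } ⇒ simplest 13/32
BRRBBRR: Left { 0,1/4,3/8 }, Right { 13/32,7/16,1/2,1 } ⇒ simplest 25/64
BRRBBRRB: Left { 0,1/4,3/8,25/64 }, Right { 13/32,7/16,1/2,1 } ⇒ simplest 51/128
BRRBBRRBB: Left { 0,1/4,3/8,25/64,51/128 }, Right { 13/32,7/16,1/2,1 } ⇒ simplest 103/256
BRRBBRRBBB: Left { 0,1/4,3/8,25/64,51/128,103/256 }, Right { 13/32,7/16,1/2,1 } ⇒ simplest 207/512
BRRBBRRBBBB: Left { 0,1/4,3/8,25/64,51/128,103/256,207/512 }, Right { 13/32,7/16,1/2,1 } ⇒ simplest 415/1024
BRRBBRRBBBBB: Left { 0,1/4,3/8,25/64,51/128,103/256,207/512,415/1024 }, Right { 13/32,7/16,1/2,1 } ⇒ simplest 831/2048
BRRBBRRBBBBBB: Left { 0,1/4,3/8,25/64,51/128,103/256,207/512,415/1024,831/2048 }, Right { 13/32,7/16,1/2,1 } ⇒ simplest 1663/4096
BRRBBRRBBBBBBR: Left { 0,1/4,3/8,25/64,51/128,103/256,207/512,415/1024,831/2048 }, Right { 1663/4096,13/32,7/16,1/2,1 } ⇒ simplest 3325/8192
BRRBBRRBBBBBBRB: Left { 0,1/4,3/8,25/64,51/128,103/256,207/512,415/1024,831/2048,3325/8192 }, Right { 1663/4096,13/32,7/16,1/2,1 } ⇒ simplest 6651/16384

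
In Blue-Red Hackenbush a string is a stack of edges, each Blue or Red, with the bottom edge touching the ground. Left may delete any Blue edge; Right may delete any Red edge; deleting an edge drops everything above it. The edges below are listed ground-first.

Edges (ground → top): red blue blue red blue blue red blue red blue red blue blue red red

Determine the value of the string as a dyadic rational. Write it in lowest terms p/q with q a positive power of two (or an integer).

1 of 15 · r · max L −∞ · min R 0 = -1
2 of 15 · rb · max L -1 · min R 0 = -1/2
3 of 15 · rbb · max L -1/2 · min R 0 = -1/4
4 of 15 · rbbr · max L -1/2 · min R -1/4 = -3/8
5 of 15 · rbbrb · max L -3/8 · min R -1/4 = -5/16
6 of 15 · rbbrbb · max L -5/16 · min R -1/4 = -9/32
7 of 15 · rbbrbbr · max L -5/16 · min R -9/32 = -19/64
8 of 15 · rbbrbbrb · max L -19/64 · min R -9/32 = -37/128
9 of 15 · rbbrbbrbr · max L -19/64 · min R -37/128 = -75/256
10 of 15 · rbbrbbrbrb · max L -75/256 · min R -37/128 = -149/512
11 of 15 · rbbrbbrbrbr · max L -75/256 · min R -149/512 = -299/1024
12 of 15 · rbbrbbrbrbrb · max L -299/1024 · min R -149/512 = -597/2048
13 of 15 · rbbrbbrbrbrbb · max L -597/2048 · min R -149/512 = -1193/4096
14 of 15 · rbbrbbrbrbrbbr · max L -597/2048 · min R -1193/4096 = -2387/8192
15 of 15 · rbbrbbrbrbrbbrr · max L -597/2048 · min R -2387/8192 = -4775/16384

-4775/16384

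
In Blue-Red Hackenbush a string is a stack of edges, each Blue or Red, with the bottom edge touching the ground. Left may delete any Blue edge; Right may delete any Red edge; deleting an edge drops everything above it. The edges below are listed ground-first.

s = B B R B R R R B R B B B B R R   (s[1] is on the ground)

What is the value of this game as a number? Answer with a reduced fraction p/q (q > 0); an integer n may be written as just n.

edge 1 of 15 (B): { 0 | — } so 1
edge 2 of 15 (B): { 0 1 | — } so 2
edge 3 of 15 (R): { 0 1 | 2 } so 3/2
edge 4 of 15 (B): { 0 1 3/2 | 2 } so 7/4
edge 5 of 15 (R): { 0 1 3/2 | 7/4 2 } so 13/8
edge 6 of 15 (R): { 0 1 3/2 | 13/8 7/4 2 } so 25/16
edge 7 of 15 (R): { 0 1 3/2 | 25/16 13/8 7/4 2 } so 49/32
edge 8 of 15 (B): { 0 1 3/2 49/32 | 25/16 13/8 7/4 2 } so 99/64
edge 9 of 15 (R): { 0 1 3/2 49/32 | 99/64 25/16 13/8 7/4 2 } so 197/128
edge 10 of 15 (B): { 0 1 3/2 49/32 197/128 | 99/64 25/16 13/8 7/4 2 } so 395/256
edge 11 of 15 (B): { 0 1 3/2 49/32 197/128 395/256 | 99/64 25/16 13/8 7/4 2 } so 791/512
edge 12 of 15 (B): { 0 1 3/2 49/32 197/128 395/256 791/512 | 99/64 25/16 13/8 7/4 2 } so 1583/1024
edge 13 of 15 (B): { 0 1 3/2 49/32 197/128 395/256 791/512 1583/1024 | 99/64 25/16 13/8 7/4 2 } so 3167/2048
edge 14 of 15 (R): { 0 1 3/2 49/32 197/128 395/256 791/512 1583/1024 | 3167/2048 99/64 25/16 13/8 7/4 2 } so 6333/4096
edge 15 of 15 (R): { 0 1 3/2 49/32 197/128 395/256 791/512 1583/1024 | 6333/4096 3167/2048 99/64 25/16 13/8 7/4 2 } so 12665/8192

12665/8192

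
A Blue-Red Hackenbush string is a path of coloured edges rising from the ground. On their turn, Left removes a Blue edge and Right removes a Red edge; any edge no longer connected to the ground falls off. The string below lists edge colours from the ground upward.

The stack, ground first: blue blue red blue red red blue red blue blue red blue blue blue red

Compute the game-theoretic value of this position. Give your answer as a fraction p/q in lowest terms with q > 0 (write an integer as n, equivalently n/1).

Recurse on prefixes of the 15-edge string blue blue red blue red red blue red blue blue red blue blue blue red:
b: Left { 0 }, Right { ∅ } ⇒ simplest 1
bb: Left { 0 1 }, Right { ∅ } ⇒ simplest 2
bbr: Left { 0 1 }, Right { 2 } ⇒ simplest 3/2
bbrb: Left { 0 1 3/2 }, Right { 2 } ⇒ simplest 7/4
bbrbr: Left { 0 1 3/2 }, Right { 7/4 2 } ⇒ simplest 13/8
bbrbrr: Left { 0 1 3/2 }, Right { 13/8 7/4 2 } ⇒ simplest 25/16
bbrbrrb: Left { 0 1 3/2 25/16 }, Right { 13/8 7/4 2 } ⇒ simplest 51/32
bbrbrrbr: Left { 0 1 3/2 25/16 }, Right { 51/32 13/8 7/4 2 } ⇒ simplest 101/64
bbrbrrbrb: Left { 0 1 3/2 25/16 101/64 }, Right { 51/32 13/8 7/4 2 } ⇒ simplest 203/128
bbrbrrbrbb: Left { 0 1 3/2 25/16 101/64 203/128 }, Right { 51/32 13/8 7/4 2 } ⇒ simplest 407/256
bbrbrrbrbbr: Left { 0 1 3/2 25/16 101/64 203/128 }, Right { 407/256 51/32 13/8 7/4 2 } ⇒ simplest 813/512
bbrbrrbrbbrb: Left { 0 1 3/2 25/16 101/64 203/128 813/512 }, Right { 407/256 51/32 13/8 7/4 2 } ⇒ simplest 1627/1024
bbrbrrbrbbrbb: Left { 0 1 3/2 25/16 101/64 203/128 813/512 1627/1024 }, Right { 407/256 51/32 13/8 7/4 2 } ⇒ simplest 3255/2048
bbrbrrbrbbrbbb: Left { 0 1 3/2 25/16 101/64 203/128 813/512 1627/1024 3255/2048 }, Right { 407/256 51/32 13/8 7/4 2 } ⇒ simplest 6511/4096
bbrbrrbrbbrbbbr: Left { 0 1 3/2 25/16 101/64 203/128 813/512 1627/1024 3255/2048 }, Right { 6511/4096 407/256 51/32 13/8 7/4 2 } ⇒ simplest 13021/8192

13021/8192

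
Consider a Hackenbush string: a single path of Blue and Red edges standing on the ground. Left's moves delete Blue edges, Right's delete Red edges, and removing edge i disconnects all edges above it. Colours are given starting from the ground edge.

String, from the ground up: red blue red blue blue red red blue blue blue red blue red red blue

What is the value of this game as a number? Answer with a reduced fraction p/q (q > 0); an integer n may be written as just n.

Build v(s[:k]) for k = 1..15, string s = red blue red blue blue red red blue blue blue red blue red red blue.
v(r) = { (no moves) | 0 } — -1
v(rb) = { -1 | 0 } — -1/2
v(rbr) = { -1 | -1/2,0 } — -3/4
v(rbrb) = { -1,-3/4 | -1/2,0 } — -5/8
v(rbrbb) = { -1,-3/4,-5/8 | -1/2,0 } — -9/16
v(rbrbbr) = { -1,-3/4,-5/8 | -9/16,-1/2,0 } — -19/32
v(rbrbbrr) = { -1,-3/4,-5/8 | -19/32,-9/16,-1/2,0 } — -39/64
v(rbrbbrrb) = { -1,-3/4,-5/8,-39/64 | -19/32,-9/16,-1/2,0 } — -77/128
v(rbrbbrrbb) = { -1,-3/4,-5/8,-39/64,-77/128 | -19/32,-9/16,-1/2,0 } — -153/256
v(rbrbbrrbbb) = { -1,-3/4,-5/8,-39/64,-77/128,-153/256 | -19/32,-9/16,-1/2,0 } — -305/512
v(rbrbbrrbbbr) = { -1,-3/4,-5/8,-39/64,-77/128,-153/256 | -305/512,-19/32,-9/16,-1/2,0 } — -611/1024
v(rbrbbrrbbbrb) = { -1,-3/4,-5/8,-39/64,-77/128,-153/256,-611/1024 | -305/512,-19/32,-9/16,-1/2,0 } — -1221/2048
v(rbrbbrrbbbrbr) = { -1,-3/4,-5/8,-39/64,-77/128,-153/256,-611/1024 | -1221/2048,-305/512,-19/32,-9/16,-1/2,0 } — -2443/4096
v(rbrbbrrbbbrbrr) = { -1,-3/4,-5/8,-39/64,-77/128,-153/256,-611/1024 | -2443/4096,-1221/2048,-305/512,-19/32,-9/16,-1/2,0 } — -4887/8192
v(rbrbbrrbbbrbrrb) = { -1,-3/4,-5/8,-39/64,-77/128,-153/256,-611/1024,-4887/8192 | -2443/4096,-1221/2048,-305/512,-19/32,-9/16,-1/2,0 } — -9773/16384

-9773/16384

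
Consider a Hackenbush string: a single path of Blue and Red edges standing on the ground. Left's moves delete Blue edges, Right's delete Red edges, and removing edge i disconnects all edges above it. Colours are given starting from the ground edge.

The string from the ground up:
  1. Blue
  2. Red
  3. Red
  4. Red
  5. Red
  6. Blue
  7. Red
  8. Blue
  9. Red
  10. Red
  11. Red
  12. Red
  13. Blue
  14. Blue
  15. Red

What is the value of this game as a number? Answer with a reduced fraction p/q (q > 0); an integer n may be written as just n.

Prefix values for Blue Red Red Red Red Blue Red Blue Red Red Red Red Blue Blue Red via {L|R} + simplicity:
edge 1 of 15 (Blue): { 0 | (no moves) } ⇒ 1
edge 2 of 15 (Red): { 0 | 1 } ⇒ 1/2
edge 3 of 15 (Red): { 0 | 1/2, 1 } ⇒ 1/4
edge 4 of 15 (Red): { 0 | 1/4, 1/2, 1 } ⇒ 1/8
edge 5 of 15 (Red): { 0 | 1/8, 1/4, 1/2, 1 } ⇒ 1/16
edge 6 of 15 (Blue): { 0, 1/16 | 1/8, 1/4, 1/2, 1 } ⇒ 3/32
edge 7 of 15 (Red): { 0, 1/16 | 3/32, 1/8, 1/4, 1/2, 1 } ⇒ 5/64
edge 8 of 15 (Blue): { 0, 1/16, 5/64 | 3/32, 1/8, 1/4, 1/2, 1 } ⇒ 11/128
edge 9 of 15 (Red): { 0, 1/16, 5/64 | 11/128, 3/32, 1/8, 1/4, 1/2, 1 } ⇒ 21/256
edge 10 of 15 (Red): { 0, 1/16, 5/64 | 21/256, 11/128, 3/32, 1/8, 1/4, 1/2, 1 } ⇒ 41/512
edge 11 of 15 (Red): { 0, 1/16, 5/64 | 41/512, 21/256, 11/128, 3/32, 1/8, 1/4, 1/2, 1 } ⇒ 81/1024
edge 12 of 15 (Red): { 0, 1/16, 5/64 | 81/1024, 41/512, 21/256, 11/128, 3/32, 1/8, 1/4, 1/2, 1 } ⇒ 161/2048
edge 13 of 15 (Blue): { 0, 1/16, 5/64, 161/2048 | 81/1024, 41/512, 21/256, 11/128, 3/32, 1/8, 1/4, 1/2, 1 } ⇒ 323/4096
edge 14 of 15 (Blue): { 0, 1/16, 5/64, 161/2048, 323/4096 | 81/1024, 41/512, 21/256, 11/128, 3/32, 1/8, 1/4, 1/2, 1 } ⇒ 647/8192
edge 15 of 15 (Red): { 0, 1/16, 5/64, 161/2048, 323/4096 | 647/8192, 81/1024, 41/512, 21/256, 11/128, 3/32, 1/8, 1/4, 1/2, 1 } ⇒ 1293/16384

1293/16384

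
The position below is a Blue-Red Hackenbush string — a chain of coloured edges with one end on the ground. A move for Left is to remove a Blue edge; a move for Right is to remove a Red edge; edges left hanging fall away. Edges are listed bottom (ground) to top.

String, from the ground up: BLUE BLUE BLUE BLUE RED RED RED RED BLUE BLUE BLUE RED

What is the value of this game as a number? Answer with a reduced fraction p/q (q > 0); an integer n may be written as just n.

797/256

Build value(s[:k]) for k = 1..12, string s = BLUE BLUE BLUE BLUE RED RED RED RED BLUE BLUE BLUE RED.
1 of 12 · B · max L 0 · min R +∞ => 1
2 of 12 · BB · max L 1 · min R +∞ => 2
3 of 12 · BBB · max L 2 · min R +∞ => 3
4 of 12 · BBBB · max L 3 · min R +∞ => 4
5 of 12 · BBBBR · max L 3 · min R 4 => 7/2
6 of 12 · BBBBRR · max L 3 · min R 7/2 => 13/4
7 of 12 · BBBBRRR · max L 3 · min R 13/4 => 25/8
8 of 12 · BBBBRRRR · max L 3 · min R 25/8 => 49/16
9 of 12 · BBBBRRRRB · max L 49/16 · min R 25/8 => 99/32
10 of 12 · BBBBRRRRBB · max L 99/32 · min R 25/8 => 199/64
11 of 12 · BBBBRRRRBBB · max L 199/64 · min R 25/8 => 399/128
12 of 12 · BBBBRRRRBBBR · max L 199/64 · min R 399/128 => 797/256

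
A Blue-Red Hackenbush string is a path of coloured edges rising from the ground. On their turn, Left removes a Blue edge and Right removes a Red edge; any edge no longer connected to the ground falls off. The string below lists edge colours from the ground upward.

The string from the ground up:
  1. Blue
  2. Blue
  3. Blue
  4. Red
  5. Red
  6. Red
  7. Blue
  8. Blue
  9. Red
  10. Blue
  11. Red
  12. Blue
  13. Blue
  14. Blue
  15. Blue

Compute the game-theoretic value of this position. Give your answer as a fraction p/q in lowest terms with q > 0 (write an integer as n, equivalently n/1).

Prefix values for Blue Blue Blue Red Red Red Blue Blue Red Blue Red Blue Blue Blue Blue via {L|R} + simplicity:
B: Left { 0 }, Right { (no moves) } gives simplest 1
BB: Left { 0; 1 }, Right { (no moves) } gives simplest 2
BBB: Left { 0; 1; 2 }, Right { (no moves) } gives simplest 3
BBBR: Left { 0; 1; 2 }, Right { 3 } gives simplest 5/2
BBBRR: Left { 0; 1; 2 }, Right { 5/2; 3 } gives simplest 9/4
BBBRRR: Left { 0; 1; 2 }, Right { 9/4; 5/2; 3 } gives simplest 17/8
BBBRRRB: Left { 0; 1; 2; 17/8 }, Right { 9/4; 5/2; 3 } gives simplest 35/16
BBBRRRBB: Left { 0; 1; 2; 17/8; 35/16 }, Right { 9/4; 5/2; 3 } gives simplest 71/32
BBBRRRBBR: Left { 0; 1; 2; 17/8; 35/16 }, Right { 71/32; 9/4; 5/2; 3 } gives simplest 141/64
BBBRRRBBRB: Left { 0; 1; 2; 17/8; 35/16; 141/64 }, Right { 71/32; 9/4; 5/2; 3 } gives simplest 283/128
BBBRRRBBRBR: Left { 0; 1; 2; 17/8; 35/16; 141/64 }, Right { 283/128; 71/32; 9/4; 5/2; 3 } gives simplest 565/256
BBBRRRBBRBRB: Left { 0; 1; 2; 17/8; 35/16; 141/64; 565/256 }, Right { 283/128; 71/32; 9/4; 5/2; 3 } gives simplest 1131/512
BBBRRRBBRBRBB: Left { 0; 1; 2; 17/8; 35/16; 141/64; 565/256; 1131/512 }, Right { 283/128; 71/32; 9/4; 5/2; 3 } gives simplest 2263/1024
BBBRRRBBRBRBBB: Left { 0; 1; 2; 17/8; 35/16; 141/64; 565/256; 1131/512; 2263/1024 }, Right { 283/128; 71/32; 9/4; 5/2; 3 } gives simplest 4527/2048
BBBRRRBBRBRBBBB: Left { 0; 1; 2; 17/8; 35/16; 141/64; 565/256; 1131/512; 2263/1024; 4527/2048 }, Right { 283/128; 71/32; 9/4; 5/2; 3 } gives simplest 9055/4096

9055/4096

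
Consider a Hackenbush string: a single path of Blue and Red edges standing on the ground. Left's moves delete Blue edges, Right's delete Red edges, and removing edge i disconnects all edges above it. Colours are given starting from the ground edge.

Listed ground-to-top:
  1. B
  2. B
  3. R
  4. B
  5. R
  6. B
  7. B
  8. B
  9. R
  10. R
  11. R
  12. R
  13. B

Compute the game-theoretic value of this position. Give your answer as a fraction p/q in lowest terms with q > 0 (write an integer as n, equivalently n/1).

3523/2048

1 of 13 · B · max L 0 · min R +∞ = 1
2 of 13 · BB · max L 1 · min R +∞ = 2
3 of 13 · BBR · max L 1 · min R 2 = 3/2
4 of 13 · BBRB · max L 3/2 · min R 2 = 7/4
5 of 13 · BBRBR · max L 3/2 · min R 7/4 = 13/8
6 of 13 · BBRBRB · max L 13/8 · min R 7/4 = 27/16
7 of 13 · BBRBRBB · max L 27/16 · min R 7/4 = 55/32
8 of 13 · BBRBRBBB · max L 55/32 · min R 7/4 = 111/64
9 of 13 · BBRBRBBBR · max L 55/32 · min R 111/64 = 221/128
10 of 13 · BBRBRBBBRR · max L 55/32 · min R 221/128 = 441/256
11 of 13 · BBRBRBBBRRR · max L 55/32 · min R 441/256 = 881/512
12 of 13 · BBRBRBBBRRRR · max L 55/32 · min R 881/512 = 1761/1024
13 of 13 · BBRBRBBBRRRRB · max L 1761/1024 · min R 881/512 = 3523/2048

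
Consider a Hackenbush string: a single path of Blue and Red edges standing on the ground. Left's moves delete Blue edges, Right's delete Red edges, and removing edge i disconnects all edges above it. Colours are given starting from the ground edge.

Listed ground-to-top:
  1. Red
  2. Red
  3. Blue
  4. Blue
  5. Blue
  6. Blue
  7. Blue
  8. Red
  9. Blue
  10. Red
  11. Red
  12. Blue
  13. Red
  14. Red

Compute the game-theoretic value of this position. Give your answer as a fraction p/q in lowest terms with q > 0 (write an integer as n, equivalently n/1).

Build value(s[:k]) for k = 1..14, string s = Red Red Blue Blue Blue Blue Blue Red Blue Red Red Blue Red Red.
value(R) = { none | 0 } = -1
value(RR) = { none | -1 0 } = -2
value(RRB) = { -2 | -1 0 } = -3/2
value(RRBB) = { -2 -3/2 | -1 0 } = -5/4
value(RRBBB) = { -2 -3/2 -5/4 | -1 0 } = -9/8
value(RRBBBB) = { -2 -3/2 -5/4 -9/8 | -1 0 } = -17/16
value(RRBBBBB) = { -2 -3/2 -5/4 -9/8 -17/16 | -1 0 } = -33/32
value(RRBBBBBR) = { -2 -3/2 -5/4 -9/8 -17/16 | -33/32 -1 0 } = -67/64
value(RRBBBBBRB) = { -2 -3/2 -5/4 -9/8 -17/16 -67/64 | -33/32 -1 0 } = -133/128
value(RRBBBBBRBR) = { -2 -3/2 -5/4 -9/8 -17/16 -67/64 | -133/128 -33/32 -1 0 } = -267/256
value(RRBBBBBRBRR) = { -2 -3/2 -5/4 -9/8 -17/16 -67/64 | -267/256 -133/128 -33/32 -1 0 } = -535/512
value(RRBBBBBRBRRB) = { -2 -3/2 -5/4 -9/8 -17/16 -67/64 -535/512 | -267/256 -133/128 -33/32 -1 0 } = -1069/1024
value(RRBBBBBRBRRBR) = { -2 -3/2 -5/4 -9/8 -17/16 -67/64 -535/512 | -1069/1024 -267/256 -133/128 -33/32 -1 0 } = -2139/2048
value(RRBBBBBRBRRBRR) = { -2 -3/2 -5/4 -9/8 -17/16 -67/64 -535/512 | -2139/2048 -1069/1024 -267/256 -133/128 -33/32 -1 0 } = -4279/4096

-4279/4096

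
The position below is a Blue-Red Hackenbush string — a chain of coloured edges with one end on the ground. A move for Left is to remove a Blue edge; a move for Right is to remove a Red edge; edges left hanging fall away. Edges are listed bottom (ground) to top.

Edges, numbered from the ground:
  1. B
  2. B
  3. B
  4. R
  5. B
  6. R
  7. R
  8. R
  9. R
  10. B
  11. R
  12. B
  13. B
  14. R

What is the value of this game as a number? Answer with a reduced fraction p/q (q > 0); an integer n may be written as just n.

step 1: add B to get B; options L={ 0 } R={ (no moves) } gives 1
step 2: add B to get BB; options L={ 0 1 } R={ (no moves) } gives 2
step 3: add B to get BBB; options L={ 0 1 2 } R={ (no moves) } gives 3
step 4: add R to get BBBR; options L={ 0 1 2 } R={ 3 } gives 5/2
step 5: add B to get BBBRB; options L={ 0 1 2 5/2 } R={ 3 } gives 11/4
step 6: add R to get BBBRBR; options L={ 0 1 2 5/2 } R={ 11/4 3 } gives 21/8
step 7: add R to get BBBRBRR; options L={ 0 1 2 5/2 } R={ 21/8 11/4 3 } gives 41/16
step 8: add R to get BBBRBRRR; options L={ 0 1 2 5/2 } R={ 41/16 21/8 11/4 3 } gives 81/32
step 9: add R to get BBBRBRRRR; options L={ 0 1 2 5/2 } R={ 81/32 41/16 21/8 11/4 3 } gives 161/64
step 10: add B to get BBBRBRRRRB; options L={ 0 1 2 5/2 161/64 } R={ 81/32 41/16 21/8 11/4 3 } gives 323/128
step 11: add R to get BBBRBRRRRBR; options L={ 0 1 2 5/2 161/64 } R={ 323/128 81/32 41/16 21/8 11/4 3 } gives 645/256
step 12: add B to get BBBRBRRRRBRB; options L={ 0 1 2 5/2 161/64 645/256 } R={ 323/128 81/32 41/16 21/8 11/4 3 } gives 1291/512
step 13: add B to get BBBRBRRRRBRBB; options L={ 0 1 2 5/2 161/64 645/256 1291/512 } R={ 323/128 81/32 41/16 21/8 11/4 3 } gives 2583/1024
step 14: add R to get BBBRBRRRRBRBBR; options L={ 0 1 2 5/2 161/64 645/256 1291/512 } R={ 2583/1024 323/128 81/32 41/16 21/8 11/4 3 } gives 5165/2048

5165/2048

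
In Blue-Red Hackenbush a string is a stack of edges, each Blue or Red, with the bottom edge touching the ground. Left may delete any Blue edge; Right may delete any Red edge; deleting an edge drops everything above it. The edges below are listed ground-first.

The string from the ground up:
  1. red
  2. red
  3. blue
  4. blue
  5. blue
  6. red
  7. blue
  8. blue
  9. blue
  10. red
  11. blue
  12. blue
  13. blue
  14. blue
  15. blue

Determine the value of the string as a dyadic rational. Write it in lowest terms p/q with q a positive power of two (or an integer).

step 1: add red to get r; options L={ · } R={ 0 } gives -1
step 2: add red to get rr; options L={ · } R={ -1,0 } gives -2
step 3: add blue to get rrb; options L={ -2 } R={ -1,0 } gives -3/2
step 4: add blue to get rrbb; options L={ -2,-3/2 } R={ -1,0 } gives -5/4
step 5: add blue to get rrbbb; options L={ -2,-3/2,-5/4 } R={ -1,0 } gives -9/8
step 6: add red to get rrbbbr; options L={ -2,-3/2,-5/4 } R={ -9/8,-1,0 } gives -19/16
step 7: add blue to get rrbbbrb; options L={ -2,-3/2,-5/4,-19/16 } R={ -9/8,-1,0 } gives -37/32
step 8: add blue to get rrbbbrbb; options L={ -2,-3/2,-5/4,-19/16,-37/32 } R={ -9/8,-1,0 } gives -73/64
step 9: add blue to get rrbbbrbbb; options L={ -2,-3/2,-5/4,-19/16,-37/32,-73/64 } R={ -9/8,-1,0 } gives -145/128
step 10: add red to get rrbbbrbbbr; options L={ -2,-3/2,-5/4,-19/16,-37/32,-73/64 } R={ -145/128,-9/8,-1,0 } gives -291/256
step 11: add blue to get rrbbbrbbbrb; options L={ -2,-3/2,-5/4,-19/16,-37/32,-73/64,-291/256 } R={ -145/128,-9/8,-1,0 } gives -581/512
step 12: add blue to get rrbbbrbbbrbb; options L={ -2,-3/2,-5/4,-19/16,-37/32,-73/64,-291/256,-581/512 } R={ -145/128,-9/8,-1,0 } gives -1161/1024
step 13: add blue to get rrbbbrbbbrbbb; options L={ -2,-3/2,-5/4,-19/16,-37/32,-73/64,-291/256,-581/512,-1161/1024 } R={ -145/128,-9/8,-1,0 } gives -2321/2048
step 14: add blue to get rrbbbrbbbrbbbb; options L={ -2,-3/2,-5/4,-19/16,-37/32,-73/64,-291/256,-581/512,-1161/1024,-2321/2048 } R={ -145/128,-9/8,-1,0 } gives -4641/4096
step 15: add blue to get rrbbbrbbbrbbbbb; options L={ -2,-3/2,-5/4,-19/16,-37/32,-73/64,-291/256,-581/512,-1161/1024,-2321/2048,-4641/4096 } R={ -145/128,-9/8,-1,0 } gives -9281/8192

-9281/8192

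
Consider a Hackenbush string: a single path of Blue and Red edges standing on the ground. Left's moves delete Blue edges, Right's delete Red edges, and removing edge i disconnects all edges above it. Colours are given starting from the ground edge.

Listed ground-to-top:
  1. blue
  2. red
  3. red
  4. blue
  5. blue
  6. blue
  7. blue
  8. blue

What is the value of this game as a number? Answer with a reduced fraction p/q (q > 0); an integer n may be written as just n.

value_1 [b]  L=[0]  R=[(no moves)]  gives 1
value_2 [br]  L=[0]  R=[1]  gives 1/2
value_3 [brr]  L=[0]  R=[1/2,1]  gives 1/4
value_4 [brrb]  L=[0,1/4]  R=[1/2,1]  gives 3/8
value_5 [brrbb]  L=[0,1/4,3/8]  R=[1/2,1]  gives 7/16
value_6 [brrbbb]  L=[0,1/4,3/8,7/16]  R=[1/2,1]  gives 15/32
value_7 [brrbbbb]  L=[0,1/4,3/8,7/16,15/32]  R=[1/2,1]  gives 31/64
value_8 [brrbbbbb]  L=[0,1/4,3/8,7/16,15/32,31/64]  R=[1/2,1]  gives 63/128

63/128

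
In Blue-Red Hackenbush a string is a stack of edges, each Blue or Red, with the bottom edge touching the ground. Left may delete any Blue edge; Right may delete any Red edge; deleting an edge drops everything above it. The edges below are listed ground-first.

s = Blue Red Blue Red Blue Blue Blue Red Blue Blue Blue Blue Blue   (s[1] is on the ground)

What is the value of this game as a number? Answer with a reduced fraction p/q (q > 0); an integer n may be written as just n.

Build value(s[:k]) for k = 1..13, string s = Blue Red Blue Red Blue Blue Blue Red Blue Blue Blue Blue Blue.
step 1: add Blue to get B; options L={ 0 } R={ — } gives 1
step 2: add Red to get BR; options L={ 0 } R={ 1 } gives 1/2
step 3: add Blue to get BRB; options L={ 0 1/2 } R={ 1 } gives 3/4
step 4: add Red to get BRBR; options L={ 0 1/2 } R={ 3/4 1 } gives 5/8
step 5: add Blue to get BRBRB; options L={ 0 1/2 5/8 } R={ 3/4 1 } gives 11/16
step 6: add Blue to get BRBRBB; options L={ 0 1/2 5/8 11/16 } R={ 3/4 1 } gives 23/32
step 7: add Blue to get BRBRBBB; options L={ 0 1/2 5/8 11/16 23/32 } R={ 3/4 1 } gives 47/64
step 8: add Red to get BRBRBBBR; options L={ 0 1/2 5/8 11/16 23/32 } R={ 47/64 3/4 1 } gives 93/128
step 9: add Blue to get BRBRBBBRB; options L={ 0 1/2 5/8 11/16 23/32 93/128 } R={ 47/64 3/4 1 } gives 187/256
step 10: add Blue to get BRBRBBBRBB; options L={ 0 1/2 5/8 11/16 23/32 93/128 187/256 } R={ 47/64 3/4 1 } gives 375/512
step 11: add Blue to get BRBRBBBRBBB; options L={ 0 1/2 5/8 11/16 23/32 93/128 187/256 375/512 } R={ 47/64 3/4 1 } gives 751/1024
step 12: add Blue to get BRBRBBBRBBBB; options L={ 0 1/2 5/8 11/16 23/32 93/128 187/256 375/512 751/1024 } R={ 47/64 3/4 1 } gives 1503/2048
step 13: add Blue to get BRBRBBBRBBBBB; options L={ 0 1/2 5/8 11/16 23/32 93/128 187/256 375/512 751/1024 1503/2048 } R={ 47/64 3/4 1 } gives 3007/4096

3007/4096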